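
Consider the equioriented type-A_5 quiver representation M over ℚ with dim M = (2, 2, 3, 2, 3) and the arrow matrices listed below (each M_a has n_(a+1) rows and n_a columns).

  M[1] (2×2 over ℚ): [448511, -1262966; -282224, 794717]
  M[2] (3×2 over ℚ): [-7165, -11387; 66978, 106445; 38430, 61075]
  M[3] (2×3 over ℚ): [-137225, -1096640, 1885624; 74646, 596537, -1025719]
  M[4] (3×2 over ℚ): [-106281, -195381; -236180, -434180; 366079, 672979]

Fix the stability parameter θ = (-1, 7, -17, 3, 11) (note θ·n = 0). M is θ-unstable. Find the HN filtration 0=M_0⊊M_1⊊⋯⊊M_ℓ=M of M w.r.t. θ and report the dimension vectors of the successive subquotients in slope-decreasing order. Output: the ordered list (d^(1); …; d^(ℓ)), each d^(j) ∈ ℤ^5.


Via rank(M_{q-1}∘⋯∘M_p): M ≅ I[1,3], I[1,5], I[3,4], I[5,5]^2.
μ_θ-semistable layers: μ^(1)=11; μ^(2)=3; μ^(3)=-11/3; μ^(4)=-17

((0, 0, 0, 0, 3); (0, 0, 0, 2, 0); (2, 2, 2, 0, 0); (0, 0, 1, 0, 0))


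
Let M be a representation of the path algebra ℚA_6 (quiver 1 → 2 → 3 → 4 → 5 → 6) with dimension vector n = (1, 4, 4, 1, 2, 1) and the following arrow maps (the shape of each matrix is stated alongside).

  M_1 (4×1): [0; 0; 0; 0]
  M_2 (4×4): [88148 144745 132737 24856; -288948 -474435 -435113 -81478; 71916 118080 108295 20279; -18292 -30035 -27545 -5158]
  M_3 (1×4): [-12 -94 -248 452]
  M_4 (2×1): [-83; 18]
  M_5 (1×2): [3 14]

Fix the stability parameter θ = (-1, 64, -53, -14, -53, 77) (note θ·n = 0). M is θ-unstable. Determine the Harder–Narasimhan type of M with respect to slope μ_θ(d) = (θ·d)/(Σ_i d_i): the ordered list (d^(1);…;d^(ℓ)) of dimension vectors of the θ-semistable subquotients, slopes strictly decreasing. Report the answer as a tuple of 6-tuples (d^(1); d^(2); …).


Barcode: M ≅ I[1,1], I[2,2]^2, I[2,3], I[2,6], I[3,3]^2, I[5,5]. HN layers by μ_θ (6 steps, strictly decreasing):
  μ^(1)=77; μ^(2)=64; μ^(3)=11/2; μ^(4)=-1; μ^(5)=-14; μ^(6)=-53

((0, 0, 0, 0, 0, 1); (0, 2, 0, 0, 0, 0); (0, 1, 1, 0, 0, 0); (1, 0, 0, 0, 0, 0); (0, 1, 1, 1, 1, 0); (0, 0, 2, 0, 1, 0))


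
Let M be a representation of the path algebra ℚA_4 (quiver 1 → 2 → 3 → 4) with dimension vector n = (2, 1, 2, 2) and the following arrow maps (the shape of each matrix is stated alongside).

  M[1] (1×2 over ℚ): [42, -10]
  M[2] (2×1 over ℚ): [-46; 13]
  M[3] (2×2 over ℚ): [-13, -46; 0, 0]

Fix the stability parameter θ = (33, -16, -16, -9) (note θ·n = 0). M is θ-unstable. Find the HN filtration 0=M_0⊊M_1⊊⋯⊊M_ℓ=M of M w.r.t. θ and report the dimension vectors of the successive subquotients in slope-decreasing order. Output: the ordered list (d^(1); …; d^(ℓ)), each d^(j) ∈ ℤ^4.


Via rank(M_{q-1}∘⋯∘M_p): M ≅ I[1,1], I[1,3], I[3,4], I[4,4].
μ_θ-semistable layers: μ^(1)=33; μ^(2)=1/3; μ^(3)=-9; μ^(4)=-16

((1, 0, 0, 0); (1, 1, 1, 0); (0, 0, 0, 2); (0, 0, 1, 0))


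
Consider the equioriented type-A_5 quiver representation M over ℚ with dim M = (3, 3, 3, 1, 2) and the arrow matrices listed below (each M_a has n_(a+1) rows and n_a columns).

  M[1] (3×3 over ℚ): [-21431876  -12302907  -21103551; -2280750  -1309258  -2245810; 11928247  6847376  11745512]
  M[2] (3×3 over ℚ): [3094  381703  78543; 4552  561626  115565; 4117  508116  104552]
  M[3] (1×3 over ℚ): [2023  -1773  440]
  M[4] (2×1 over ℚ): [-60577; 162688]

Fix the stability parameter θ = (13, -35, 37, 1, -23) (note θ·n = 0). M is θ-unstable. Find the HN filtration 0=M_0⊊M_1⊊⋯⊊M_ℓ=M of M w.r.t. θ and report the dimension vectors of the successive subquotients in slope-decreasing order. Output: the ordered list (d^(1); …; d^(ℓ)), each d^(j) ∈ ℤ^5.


Interval decomposition of M: I[1,1], I[1,3], I[1,5], I[2,3], I[5,5].
HN type (ℓ=6): μ^(1)=37; μ^(2)=13; μ^(3)=5; μ^(4)=-11; μ^(5)=-23; μ^(6)=-35

((0, 0, 2, 0, 0); (1, 0, 0, 0, 0); (0, 0, 1, 1, 1); (2, 2, 0, 0, 0); (0, 0, 0, 0, 1); (0, 1, 0, 0, 0))


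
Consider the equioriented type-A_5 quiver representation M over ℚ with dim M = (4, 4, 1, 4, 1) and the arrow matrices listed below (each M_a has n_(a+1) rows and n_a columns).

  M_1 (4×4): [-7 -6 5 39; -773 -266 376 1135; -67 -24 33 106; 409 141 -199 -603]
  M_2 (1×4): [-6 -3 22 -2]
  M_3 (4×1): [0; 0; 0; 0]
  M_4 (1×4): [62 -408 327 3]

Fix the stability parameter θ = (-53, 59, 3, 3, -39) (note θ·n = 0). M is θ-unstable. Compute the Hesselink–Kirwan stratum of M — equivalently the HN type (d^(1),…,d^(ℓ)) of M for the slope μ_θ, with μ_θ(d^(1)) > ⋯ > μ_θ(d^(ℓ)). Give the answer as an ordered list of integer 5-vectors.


Interval decomposition of M: I[1,2]^3, I[1,3], I[4,4]^3, I[4,5].
HN type (ℓ=5): μ^(1)=59; μ^(2)=31; μ^(3)=3; μ^(4)=-18; μ^(5)=-53

((0, 3, 0, 0, 0); (0, 1, 1, 0, 0); (0, 0, 0, 3, 0); (0, 0, 0, 1, 1); (4, 0, 0, 0, 0))


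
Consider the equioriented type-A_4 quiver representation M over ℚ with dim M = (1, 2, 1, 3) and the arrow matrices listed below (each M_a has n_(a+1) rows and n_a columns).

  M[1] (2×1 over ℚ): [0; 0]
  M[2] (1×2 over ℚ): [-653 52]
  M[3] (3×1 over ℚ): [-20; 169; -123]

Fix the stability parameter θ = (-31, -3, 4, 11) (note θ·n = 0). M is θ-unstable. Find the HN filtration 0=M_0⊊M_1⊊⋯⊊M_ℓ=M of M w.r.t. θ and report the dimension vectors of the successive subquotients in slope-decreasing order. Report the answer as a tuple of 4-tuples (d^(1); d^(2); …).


Via rank(M_{q-1}∘⋯∘M_p): M ≅ I[1,1], I[2,2], I[2,4], I[4,4]^2.
μ_θ-semistable layers: μ^(1)=11; μ^(2)=4; μ^(3)=-3; μ^(4)=-31

((0, 0, 0, 3); (0, 0, 1, 0); (0, 2, 0, 0); (1, 0, 0, 0))


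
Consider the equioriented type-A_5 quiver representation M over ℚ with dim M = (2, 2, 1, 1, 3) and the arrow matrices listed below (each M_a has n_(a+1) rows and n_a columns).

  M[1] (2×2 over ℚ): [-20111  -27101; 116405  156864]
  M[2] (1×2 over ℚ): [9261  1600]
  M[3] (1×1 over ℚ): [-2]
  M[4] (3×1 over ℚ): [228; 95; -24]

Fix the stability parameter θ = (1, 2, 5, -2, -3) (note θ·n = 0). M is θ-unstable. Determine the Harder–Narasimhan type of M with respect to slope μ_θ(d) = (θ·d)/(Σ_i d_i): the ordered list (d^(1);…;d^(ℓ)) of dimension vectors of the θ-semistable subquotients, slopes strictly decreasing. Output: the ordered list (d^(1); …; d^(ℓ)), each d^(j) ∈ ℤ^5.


Interval decomposition of M: I[1,2], I[1,5], I[5,5]^2.
HN type (ℓ=4): μ^(1)=2; μ^(2)=1; μ^(3)=3/5; μ^(4)=-3

((0, 1, 0, 0, 0); (1, 0, 0, 0, 0); (1, 1, 1, 1, 1); (0, 0, 0, 0, 2))


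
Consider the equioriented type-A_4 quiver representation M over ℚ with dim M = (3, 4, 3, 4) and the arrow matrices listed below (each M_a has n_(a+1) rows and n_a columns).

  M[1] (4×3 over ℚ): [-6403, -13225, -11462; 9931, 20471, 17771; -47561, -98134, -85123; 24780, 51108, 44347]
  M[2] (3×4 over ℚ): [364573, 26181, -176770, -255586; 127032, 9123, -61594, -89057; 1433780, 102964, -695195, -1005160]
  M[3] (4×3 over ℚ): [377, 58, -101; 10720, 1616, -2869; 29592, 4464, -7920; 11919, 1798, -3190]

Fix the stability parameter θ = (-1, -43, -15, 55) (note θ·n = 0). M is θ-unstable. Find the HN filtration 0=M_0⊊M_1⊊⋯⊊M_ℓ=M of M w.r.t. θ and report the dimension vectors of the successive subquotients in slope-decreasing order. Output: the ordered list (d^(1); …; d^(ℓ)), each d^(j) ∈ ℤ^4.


Via rank(M_{q-1}∘⋯∘M_p): M ≅ I[1,3], I[1,4]^2, I[2,2], I[4,4]^2.
μ_θ-semistable layers: μ^(1)=55; μ^(2)=-15; μ^(3)=-22; μ^(4)=-43

((0, 0, 0, 4); (0, 0, 3, 0); (3, 3, 0, 0); (0, 1, 0, 0))


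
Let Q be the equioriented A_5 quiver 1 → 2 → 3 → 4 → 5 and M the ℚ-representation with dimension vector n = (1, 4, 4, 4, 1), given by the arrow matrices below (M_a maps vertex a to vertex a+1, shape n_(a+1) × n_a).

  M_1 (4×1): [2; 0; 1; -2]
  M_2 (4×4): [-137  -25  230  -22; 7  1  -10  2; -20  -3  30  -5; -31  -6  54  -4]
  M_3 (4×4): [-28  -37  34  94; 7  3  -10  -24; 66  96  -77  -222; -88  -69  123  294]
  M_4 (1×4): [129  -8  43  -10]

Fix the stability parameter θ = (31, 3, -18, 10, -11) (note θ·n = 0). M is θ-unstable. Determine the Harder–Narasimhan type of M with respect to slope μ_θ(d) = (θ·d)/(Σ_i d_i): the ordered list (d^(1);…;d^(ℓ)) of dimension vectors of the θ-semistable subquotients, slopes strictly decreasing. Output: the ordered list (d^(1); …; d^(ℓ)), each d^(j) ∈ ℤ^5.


Interval decomposition of M: I[1,2], I[2,4]^2, I[2,5], I[3,4].
HN type (ℓ=5): μ^(1)=17; μ^(2)=10; μ^(3)=-1/2; μ^(4)=-15/2; μ^(5)=-18

((1, 1, 0, 0, 0); (0, 0, 0, 3, 0); (0, 0, 0, 1, 1); (0, 3, 3, 0, 0); (0, 0, 1, 0, 0))


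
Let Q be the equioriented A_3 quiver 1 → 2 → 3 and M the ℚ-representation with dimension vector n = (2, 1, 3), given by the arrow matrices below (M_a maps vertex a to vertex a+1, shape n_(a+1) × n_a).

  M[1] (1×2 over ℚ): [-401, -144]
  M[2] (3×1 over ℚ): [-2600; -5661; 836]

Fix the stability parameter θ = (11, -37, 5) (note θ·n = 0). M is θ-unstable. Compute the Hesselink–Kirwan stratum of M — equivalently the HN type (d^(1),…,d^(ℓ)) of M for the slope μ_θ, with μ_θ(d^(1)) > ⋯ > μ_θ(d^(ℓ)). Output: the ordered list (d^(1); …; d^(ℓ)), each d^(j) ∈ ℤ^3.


Barcode: M ≅ I[1,1], I[1,3], I[3,3]^2. HN layers by μ_θ (3 steps, strictly decreasing):
  μ^(1)=11; μ^(2)=5; μ^(3)=-13

((1, 0, 0); (0, 0, 3); (1, 1, 0))


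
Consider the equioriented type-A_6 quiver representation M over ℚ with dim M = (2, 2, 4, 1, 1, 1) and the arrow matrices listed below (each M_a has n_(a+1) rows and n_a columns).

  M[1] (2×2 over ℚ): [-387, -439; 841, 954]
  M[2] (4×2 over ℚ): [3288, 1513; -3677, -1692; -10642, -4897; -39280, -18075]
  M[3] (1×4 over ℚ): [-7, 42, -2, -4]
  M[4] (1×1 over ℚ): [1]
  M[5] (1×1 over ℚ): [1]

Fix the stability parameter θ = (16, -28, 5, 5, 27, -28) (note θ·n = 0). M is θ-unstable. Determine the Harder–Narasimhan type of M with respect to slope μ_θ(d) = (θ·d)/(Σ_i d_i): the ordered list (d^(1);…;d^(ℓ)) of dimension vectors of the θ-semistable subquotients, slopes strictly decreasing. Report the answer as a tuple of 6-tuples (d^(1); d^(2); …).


Barcode: M ≅ I[1,3], I[1,6], I[3,3]^2. HN layers by μ_θ (3 steps, strictly decreasing):
  μ^(1)=5; μ^(2)=9/4; μ^(3)=-6

((0, 0, 3, 0, 0, 0); (0, 0, 1, 1, 1, 1); (2, 2, 0, 0, 0, 0))


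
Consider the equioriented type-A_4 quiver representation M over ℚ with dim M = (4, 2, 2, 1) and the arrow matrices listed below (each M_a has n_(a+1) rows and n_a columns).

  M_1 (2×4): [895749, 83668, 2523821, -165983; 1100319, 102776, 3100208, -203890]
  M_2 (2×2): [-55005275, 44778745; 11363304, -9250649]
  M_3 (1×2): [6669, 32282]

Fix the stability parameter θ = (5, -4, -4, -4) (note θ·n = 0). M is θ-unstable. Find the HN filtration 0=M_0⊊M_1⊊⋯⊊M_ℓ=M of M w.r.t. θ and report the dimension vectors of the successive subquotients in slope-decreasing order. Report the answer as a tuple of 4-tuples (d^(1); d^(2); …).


Interval decomposition of M: I[1,1]^2, I[1,3], I[1,4].
HN type (ℓ=3): μ^(1)=5; μ^(2)=-1; μ^(3)=-7/4

((2, 0, 0, 0); (1, 1, 1, 0); (1, 1, 1, 1))


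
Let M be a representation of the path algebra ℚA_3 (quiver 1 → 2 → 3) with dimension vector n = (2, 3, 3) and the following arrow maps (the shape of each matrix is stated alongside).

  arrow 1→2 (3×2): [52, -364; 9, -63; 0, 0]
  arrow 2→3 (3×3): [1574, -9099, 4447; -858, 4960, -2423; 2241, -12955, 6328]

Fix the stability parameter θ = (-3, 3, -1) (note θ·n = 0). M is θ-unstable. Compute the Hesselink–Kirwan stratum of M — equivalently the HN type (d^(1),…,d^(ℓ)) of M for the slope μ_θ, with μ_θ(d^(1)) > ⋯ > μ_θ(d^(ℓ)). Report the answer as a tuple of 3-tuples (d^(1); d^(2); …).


Via rank(M_{q-1}∘⋯∘M_p): M ≅ I[1,1], I[1,3], I[2,3]^2.
μ_θ-semistable layers: μ^(1)=1; μ^(2)=-3

((0, 3, 3); (2, 0, 0))


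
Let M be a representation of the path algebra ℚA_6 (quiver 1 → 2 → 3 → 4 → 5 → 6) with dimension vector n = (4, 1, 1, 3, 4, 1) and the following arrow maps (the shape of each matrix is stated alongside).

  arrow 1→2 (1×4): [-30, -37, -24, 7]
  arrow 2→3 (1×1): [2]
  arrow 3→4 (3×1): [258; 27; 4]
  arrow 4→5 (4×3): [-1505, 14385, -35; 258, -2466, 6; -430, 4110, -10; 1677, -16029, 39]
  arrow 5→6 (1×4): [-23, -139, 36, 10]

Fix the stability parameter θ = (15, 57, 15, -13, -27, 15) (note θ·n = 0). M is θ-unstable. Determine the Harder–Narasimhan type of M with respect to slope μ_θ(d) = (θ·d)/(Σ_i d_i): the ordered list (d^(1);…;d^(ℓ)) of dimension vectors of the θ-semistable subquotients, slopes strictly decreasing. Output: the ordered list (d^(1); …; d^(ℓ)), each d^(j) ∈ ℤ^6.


Via rank(M_{q-1}∘⋯∘M_p): M ≅ I[1,1]^3, I[1,6], I[4,4]^2, I[5,5]^3.
μ_θ-semistable layers: μ^(1)=15; μ^(2)=47/5; μ^(3)=-13; μ^(4)=-27

((3, 0, 0, 0, 0, 1); (1, 1, 1, 1, 1, 0); (0, 0, 0, 2, 0, 0); (0, 0, 0, 0, 3, 0))


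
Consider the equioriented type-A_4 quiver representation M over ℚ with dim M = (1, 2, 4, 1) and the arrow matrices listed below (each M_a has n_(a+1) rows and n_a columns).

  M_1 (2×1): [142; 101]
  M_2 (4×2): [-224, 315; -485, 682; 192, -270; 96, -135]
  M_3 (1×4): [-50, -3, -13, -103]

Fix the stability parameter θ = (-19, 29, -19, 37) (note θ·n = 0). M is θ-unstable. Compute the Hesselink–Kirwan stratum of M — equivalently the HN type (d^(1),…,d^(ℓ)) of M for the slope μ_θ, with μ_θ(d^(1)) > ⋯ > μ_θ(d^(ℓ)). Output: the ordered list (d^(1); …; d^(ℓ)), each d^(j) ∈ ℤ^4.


Interval decomposition of M: I[1,4], I[2,3], I[3,3]^2.
HN type (ℓ=3): μ^(1)=37; μ^(2)=5; μ^(3)=-19

((0, 0, 0, 1); (0, 2, 2, 0); (1, 0, 2, 0))


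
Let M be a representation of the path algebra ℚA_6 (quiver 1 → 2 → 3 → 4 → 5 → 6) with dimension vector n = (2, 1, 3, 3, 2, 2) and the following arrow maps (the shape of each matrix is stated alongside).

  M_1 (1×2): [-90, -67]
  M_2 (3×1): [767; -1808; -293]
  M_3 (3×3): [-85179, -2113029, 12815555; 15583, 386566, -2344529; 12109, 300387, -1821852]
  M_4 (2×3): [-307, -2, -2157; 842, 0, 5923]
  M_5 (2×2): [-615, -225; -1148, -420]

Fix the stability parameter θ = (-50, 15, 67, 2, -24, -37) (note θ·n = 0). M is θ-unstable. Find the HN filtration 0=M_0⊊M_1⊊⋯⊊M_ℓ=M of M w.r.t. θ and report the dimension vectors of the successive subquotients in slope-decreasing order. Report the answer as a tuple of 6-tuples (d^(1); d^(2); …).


Barcode: M ≅ I[1,1], I[1,6], I[3,4], I[3,5], I[6,6]. HN layers by μ_θ (5 steps, strictly decreasing):
  μ^(1)=69/2; μ^(2)=15; μ^(3)=23/5; μ^(4)=-37; μ^(5)=-50

((0, 0, 1, 1, 0, 0); (0, 0, 1, 1, 1, 0); (0, 1, 1, 1, 1, 1); (0, 0, 0, 0, 0, 1); (2, 0, 0, 0, 0, 0))


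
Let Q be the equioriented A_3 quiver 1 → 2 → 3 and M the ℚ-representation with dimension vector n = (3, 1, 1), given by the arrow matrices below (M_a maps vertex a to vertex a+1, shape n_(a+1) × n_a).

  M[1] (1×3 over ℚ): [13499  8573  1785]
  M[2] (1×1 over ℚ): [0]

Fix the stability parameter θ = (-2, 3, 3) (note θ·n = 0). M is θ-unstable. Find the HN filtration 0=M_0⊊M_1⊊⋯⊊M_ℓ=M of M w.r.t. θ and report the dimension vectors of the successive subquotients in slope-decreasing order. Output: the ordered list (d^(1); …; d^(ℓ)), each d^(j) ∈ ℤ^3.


Interval decomposition of M: I[1,1]^2, I[1,2], I[3,3].
HN type (ℓ=2): μ^(1)=3; μ^(2)=-2

((0, 1, 1); (3, 0, 0))


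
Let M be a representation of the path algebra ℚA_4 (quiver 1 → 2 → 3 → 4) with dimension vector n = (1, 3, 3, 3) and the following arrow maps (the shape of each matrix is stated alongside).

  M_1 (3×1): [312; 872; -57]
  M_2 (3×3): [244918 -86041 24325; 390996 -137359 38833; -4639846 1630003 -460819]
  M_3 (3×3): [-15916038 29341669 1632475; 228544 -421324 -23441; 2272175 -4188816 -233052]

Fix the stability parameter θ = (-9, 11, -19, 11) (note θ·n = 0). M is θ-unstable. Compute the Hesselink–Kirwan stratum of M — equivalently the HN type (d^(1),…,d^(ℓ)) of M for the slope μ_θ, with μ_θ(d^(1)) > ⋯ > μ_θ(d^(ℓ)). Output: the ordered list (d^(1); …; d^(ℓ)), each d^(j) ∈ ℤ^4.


Interval decomposition of M: I[1,4], I[2,2], I[2,4], I[3,4].
HN type (ℓ=4): μ^(1)=11; μ^(2)=-4; μ^(3)=-9; μ^(4)=-19

((0, 1, 0, 3); (0, 2, 2, 0); (1, 0, 0, 0); (0, 0, 1, 0))


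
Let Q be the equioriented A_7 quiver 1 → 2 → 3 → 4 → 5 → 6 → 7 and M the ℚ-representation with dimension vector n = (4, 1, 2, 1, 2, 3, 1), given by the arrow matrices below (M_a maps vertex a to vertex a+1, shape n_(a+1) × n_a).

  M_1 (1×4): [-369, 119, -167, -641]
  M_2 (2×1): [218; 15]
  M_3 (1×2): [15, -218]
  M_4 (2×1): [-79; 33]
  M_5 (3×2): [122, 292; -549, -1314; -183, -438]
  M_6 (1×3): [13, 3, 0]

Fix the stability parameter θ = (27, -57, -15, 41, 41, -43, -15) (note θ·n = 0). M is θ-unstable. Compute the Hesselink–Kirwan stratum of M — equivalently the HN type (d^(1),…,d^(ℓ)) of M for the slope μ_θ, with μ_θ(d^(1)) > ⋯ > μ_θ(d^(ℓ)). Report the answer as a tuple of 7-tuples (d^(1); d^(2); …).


Barcode: M ≅ I[1,1]^3, I[1,3], I[3,7], I[5,5], I[6,6]^2. HN layers by μ_θ (5 steps, strictly decreasing):
  μ^(1)=41; μ^(2)=27; μ^(3)=6; μ^(4)=-15; μ^(5)=-43

((0, 0, 0, 0, 1, 0, 0); (3, 0, 0, 0, 0, 0, 0); (0, 0, 0, 1, 1, 1, 1); (1, 1, 2, 0, 0, 0, 0); (0, 0, 0, 0, 0, 2, 0))


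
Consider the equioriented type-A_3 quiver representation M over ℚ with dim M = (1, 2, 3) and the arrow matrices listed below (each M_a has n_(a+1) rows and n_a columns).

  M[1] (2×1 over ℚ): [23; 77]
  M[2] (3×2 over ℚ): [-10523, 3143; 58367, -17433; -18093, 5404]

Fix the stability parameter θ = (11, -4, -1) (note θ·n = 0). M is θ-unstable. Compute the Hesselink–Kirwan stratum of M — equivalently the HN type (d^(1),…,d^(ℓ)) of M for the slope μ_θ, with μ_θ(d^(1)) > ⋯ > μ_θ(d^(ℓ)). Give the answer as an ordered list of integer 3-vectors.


Barcode: M ≅ I[1,3], I[2,3], I[3,3]. HN layers by μ_θ (3 steps, strictly decreasing):
  μ^(1)=2; μ^(2)=-1; μ^(3)=-4

((1, 1, 1); (0, 0, 2); (0, 1, 0))


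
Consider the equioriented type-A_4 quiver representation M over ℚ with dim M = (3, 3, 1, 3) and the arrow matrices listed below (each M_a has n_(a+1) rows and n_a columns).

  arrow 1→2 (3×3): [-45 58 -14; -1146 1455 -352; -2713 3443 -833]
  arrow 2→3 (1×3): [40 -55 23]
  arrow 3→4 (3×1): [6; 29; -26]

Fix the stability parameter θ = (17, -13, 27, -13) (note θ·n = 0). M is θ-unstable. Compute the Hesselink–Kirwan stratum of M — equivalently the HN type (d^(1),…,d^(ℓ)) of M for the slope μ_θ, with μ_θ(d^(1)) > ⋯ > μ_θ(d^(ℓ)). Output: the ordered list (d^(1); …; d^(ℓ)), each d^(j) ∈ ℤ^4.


Barcode: M ≅ I[1,2]^2, I[1,4], I[4,4]^2. HN layers by μ_θ (3 steps, strictly decreasing):
  μ^(1)=7; μ^(2)=2; μ^(3)=-13

((0, 0, 1, 1); (3, 3, 0, 0); (0, 0, 0, 2))


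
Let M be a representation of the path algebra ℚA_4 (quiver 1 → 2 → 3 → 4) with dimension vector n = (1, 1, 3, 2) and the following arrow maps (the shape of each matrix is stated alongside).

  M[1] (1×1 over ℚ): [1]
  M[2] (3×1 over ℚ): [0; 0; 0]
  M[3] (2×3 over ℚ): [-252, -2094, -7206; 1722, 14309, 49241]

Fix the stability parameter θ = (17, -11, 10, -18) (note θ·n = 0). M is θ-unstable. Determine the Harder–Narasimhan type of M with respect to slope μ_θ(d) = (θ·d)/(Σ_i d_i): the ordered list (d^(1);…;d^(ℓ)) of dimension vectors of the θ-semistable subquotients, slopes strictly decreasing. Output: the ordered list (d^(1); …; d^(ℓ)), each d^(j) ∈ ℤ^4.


Interval decomposition of M: I[1,2], I[3,3]^2, I[3,4], I[4,4].
HN type (ℓ=4): μ^(1)=10; μ^(2)=3; μ^(3)=-4; μ^(4)=-18

((0, 0, 2, 0); (1, 1, 0, 0); (0, 0, 1, 1); (0, 0, 0, 1))


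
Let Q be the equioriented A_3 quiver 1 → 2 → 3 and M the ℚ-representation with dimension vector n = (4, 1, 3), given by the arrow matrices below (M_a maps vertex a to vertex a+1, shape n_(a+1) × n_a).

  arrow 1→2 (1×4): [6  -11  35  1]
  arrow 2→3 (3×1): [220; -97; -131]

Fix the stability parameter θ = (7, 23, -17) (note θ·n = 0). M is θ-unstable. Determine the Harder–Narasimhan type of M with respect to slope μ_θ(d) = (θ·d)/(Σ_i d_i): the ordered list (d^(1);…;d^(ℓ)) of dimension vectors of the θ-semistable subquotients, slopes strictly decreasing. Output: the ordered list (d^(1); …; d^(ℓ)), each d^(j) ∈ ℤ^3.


Interval decomposition of M: I[1,1]^3, I[1,3], I[3,3]^2.
HN type (ℓ=3): μ^(1)=7; μ^(2)=13/3; μ^(3)=-17

((3, 0, 0); (1, 1, 1); (0, 0, 2))


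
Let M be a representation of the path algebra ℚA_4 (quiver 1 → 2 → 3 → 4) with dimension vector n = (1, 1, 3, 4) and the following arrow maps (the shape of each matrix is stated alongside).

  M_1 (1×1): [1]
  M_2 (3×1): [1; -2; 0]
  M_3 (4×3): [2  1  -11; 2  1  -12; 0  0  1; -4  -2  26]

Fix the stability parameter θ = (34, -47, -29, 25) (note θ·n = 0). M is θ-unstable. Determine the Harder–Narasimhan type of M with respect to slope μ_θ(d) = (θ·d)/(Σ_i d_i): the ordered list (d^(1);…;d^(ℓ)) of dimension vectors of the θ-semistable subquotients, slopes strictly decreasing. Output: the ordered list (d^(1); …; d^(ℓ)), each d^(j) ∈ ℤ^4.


Via rank(M_{q-1}∘⋯∘M_p): M ≅ I[1,3], I[3,4]^2, I[4,4]^2.
μ_θ-semistable layers: μ^(1)=25; μ^(2)=-14; μ^(3)=-29

((0, 0, 0, 4); (1, 1, 1, 0); (0, 0, 2, 0))


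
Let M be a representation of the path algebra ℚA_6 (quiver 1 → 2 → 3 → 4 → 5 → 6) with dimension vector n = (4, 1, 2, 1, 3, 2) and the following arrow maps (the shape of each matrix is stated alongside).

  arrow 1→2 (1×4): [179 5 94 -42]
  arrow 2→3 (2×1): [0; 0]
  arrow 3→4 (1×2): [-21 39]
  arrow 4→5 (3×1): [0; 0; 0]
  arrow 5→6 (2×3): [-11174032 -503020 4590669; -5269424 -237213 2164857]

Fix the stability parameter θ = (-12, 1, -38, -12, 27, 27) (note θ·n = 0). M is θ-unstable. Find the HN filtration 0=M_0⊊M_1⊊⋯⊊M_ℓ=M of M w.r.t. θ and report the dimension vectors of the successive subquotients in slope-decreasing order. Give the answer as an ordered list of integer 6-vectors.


Barcode: M ≅ I[1,1]^3, I[1,2], I[3,3], I[3,4], I[5,5], I[5,6]^2. HN layers by μ_θ (4 steps, strictly decreasing):
  μ^(1)=27; μ^(2)=1; μ^(3)=-12; μ^(4)=-38

((0, 0, 0, 0, 3, 2); (0, 1, 0, 0, 0, 0); (4, 0, 0, 1, 0, 0); (0, 0, 2, 0, 0, 0))


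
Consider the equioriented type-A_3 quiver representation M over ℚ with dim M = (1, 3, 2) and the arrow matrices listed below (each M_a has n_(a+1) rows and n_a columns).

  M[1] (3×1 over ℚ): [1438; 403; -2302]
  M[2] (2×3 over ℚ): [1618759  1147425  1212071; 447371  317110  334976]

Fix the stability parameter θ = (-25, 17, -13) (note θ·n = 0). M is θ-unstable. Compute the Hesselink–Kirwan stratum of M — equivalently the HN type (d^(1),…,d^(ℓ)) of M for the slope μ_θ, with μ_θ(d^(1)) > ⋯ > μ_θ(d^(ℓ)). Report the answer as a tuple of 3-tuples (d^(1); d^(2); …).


Barcode: M ≅ I[1,3], I[2,2], I[2,3]. HN layers by μ_θ (3 steps, strictly decreasing):
  μ^(1)=17; μ^(2)=2; μ^(3)=-25

((0, 1, 0); (0, 2, 2); (1, 0, 0))


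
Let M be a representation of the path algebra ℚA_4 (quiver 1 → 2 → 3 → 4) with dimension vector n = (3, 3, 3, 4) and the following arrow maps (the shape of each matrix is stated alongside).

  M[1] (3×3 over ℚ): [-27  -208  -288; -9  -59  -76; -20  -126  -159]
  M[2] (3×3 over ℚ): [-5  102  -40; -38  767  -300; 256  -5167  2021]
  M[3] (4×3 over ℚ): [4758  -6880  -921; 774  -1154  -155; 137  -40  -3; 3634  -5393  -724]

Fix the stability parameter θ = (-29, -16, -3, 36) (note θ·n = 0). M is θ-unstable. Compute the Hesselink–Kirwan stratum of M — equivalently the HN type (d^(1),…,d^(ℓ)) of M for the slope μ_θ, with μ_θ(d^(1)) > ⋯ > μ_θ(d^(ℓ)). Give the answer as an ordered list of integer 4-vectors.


Barcode: M ≅ I[1,4]^3, I[4,4]. HN layers by μ_θ (4 steps, strictly decreasing):
  μ^(1)=36; μ^(2)=-3; μ^(3)=-16; μ^(4)=-29

((0, 0, 0, 4); (0, 0, 3, 0); (0, 3, 0, 0); (3, 0, 0, 0))


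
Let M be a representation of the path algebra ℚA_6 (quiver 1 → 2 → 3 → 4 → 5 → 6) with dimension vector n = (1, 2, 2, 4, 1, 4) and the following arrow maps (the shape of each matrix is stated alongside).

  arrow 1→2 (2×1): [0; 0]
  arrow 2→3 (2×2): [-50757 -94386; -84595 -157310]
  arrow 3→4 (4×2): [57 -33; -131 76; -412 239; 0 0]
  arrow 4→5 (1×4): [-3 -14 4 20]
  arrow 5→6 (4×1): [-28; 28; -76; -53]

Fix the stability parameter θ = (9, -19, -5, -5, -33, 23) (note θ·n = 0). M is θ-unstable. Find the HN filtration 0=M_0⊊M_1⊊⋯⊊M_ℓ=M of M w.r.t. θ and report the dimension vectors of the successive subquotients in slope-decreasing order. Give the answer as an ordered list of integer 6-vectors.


Barcode: M ≅ I[1,1], I[2,2], I[2,4], I[3,6], I[4,4]^2, I[6,6]^3. HN layers by μ_θ (5 steps, strictly decreasing):
  μ^(1)=23; μ^(2)=9; μ^(3)=-5; μ^(4)=-43/3; μ^(5)=-19

((0, 0, 0, 0, 0, 4); (1, 0, 0, 0, 0, 0); (0, 0, 1, 3, 0, 0); (0, 0, 1, 1, 1, 0); (0, 2, 0, 0, 0, 0))


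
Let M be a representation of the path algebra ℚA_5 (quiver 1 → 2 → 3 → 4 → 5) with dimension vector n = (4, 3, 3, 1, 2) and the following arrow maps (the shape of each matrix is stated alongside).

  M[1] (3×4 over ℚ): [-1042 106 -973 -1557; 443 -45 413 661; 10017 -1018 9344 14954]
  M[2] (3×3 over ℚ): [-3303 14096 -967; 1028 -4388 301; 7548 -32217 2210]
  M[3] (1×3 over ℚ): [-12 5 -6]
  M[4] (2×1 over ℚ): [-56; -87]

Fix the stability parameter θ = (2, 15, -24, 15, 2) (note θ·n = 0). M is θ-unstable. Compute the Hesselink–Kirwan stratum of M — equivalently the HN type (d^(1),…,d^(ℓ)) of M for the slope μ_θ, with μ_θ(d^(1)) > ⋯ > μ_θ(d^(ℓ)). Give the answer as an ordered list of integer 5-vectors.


Via rank(M_{q-1}∘⋯∘M_p): M ≅ I[1,1], I[1,3]^2, I[1,5], I[5,5].
μ_θ-semistable layers: μ^(1)=17/2; μ^(2)=2; μ^(3)=-7/3

((0, 0, 0, 1, 1); (1, 0, 0, 0, 1); (3, 3, 3, 0, 0))


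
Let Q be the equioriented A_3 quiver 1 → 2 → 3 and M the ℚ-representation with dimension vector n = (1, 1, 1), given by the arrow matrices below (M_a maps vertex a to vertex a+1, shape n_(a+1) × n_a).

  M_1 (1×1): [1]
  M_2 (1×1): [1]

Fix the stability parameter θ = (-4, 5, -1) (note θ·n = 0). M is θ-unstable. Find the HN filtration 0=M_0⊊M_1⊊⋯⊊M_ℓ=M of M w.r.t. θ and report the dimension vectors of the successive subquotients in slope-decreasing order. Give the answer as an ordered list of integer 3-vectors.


Via rank(M_{q-1}∘⋯∘M_p): M ≅ I[1,3].
μ_θ-semistable layers: μ^(1)=2; μ^(2)=-4

((0, 1, 1); (1, 0, 0))


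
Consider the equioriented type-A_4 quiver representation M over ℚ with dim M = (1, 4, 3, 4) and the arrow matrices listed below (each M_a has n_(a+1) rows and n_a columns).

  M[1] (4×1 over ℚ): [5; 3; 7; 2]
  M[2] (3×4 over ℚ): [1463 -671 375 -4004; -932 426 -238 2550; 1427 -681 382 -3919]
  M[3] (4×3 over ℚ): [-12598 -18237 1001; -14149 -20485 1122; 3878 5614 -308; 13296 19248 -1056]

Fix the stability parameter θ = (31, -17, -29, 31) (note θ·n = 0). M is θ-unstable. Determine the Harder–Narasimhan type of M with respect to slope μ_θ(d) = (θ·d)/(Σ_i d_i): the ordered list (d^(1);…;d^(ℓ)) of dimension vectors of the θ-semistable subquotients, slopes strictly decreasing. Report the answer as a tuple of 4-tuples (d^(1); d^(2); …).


Interval decomposition of M: I[1,4], I[2,2], I[2,3], I[2,4], I[4,4]^2.
HN type (ℓ=4): μ^(1)=31; μ^(2)=-5; μ^(3)=-17; μ^(4)=-23

((0, 0, 0, 4); (1, 1, 1, 0); (0, 1, 0, 0); (0, 2, 2, 0))


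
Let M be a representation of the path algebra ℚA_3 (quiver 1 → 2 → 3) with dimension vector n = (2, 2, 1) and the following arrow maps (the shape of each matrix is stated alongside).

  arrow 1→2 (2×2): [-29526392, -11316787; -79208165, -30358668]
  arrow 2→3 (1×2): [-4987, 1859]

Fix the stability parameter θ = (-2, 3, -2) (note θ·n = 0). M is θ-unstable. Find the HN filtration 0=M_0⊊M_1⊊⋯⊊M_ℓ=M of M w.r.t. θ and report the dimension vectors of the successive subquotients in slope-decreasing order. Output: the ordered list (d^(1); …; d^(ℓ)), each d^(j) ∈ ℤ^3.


Barcode: M ≅ I[1,2], I[1,3]. HN layers by μ_θ (3 steps, strictly decreasing):
  μ^(1)=3; μ^(2)=1/2; μ^(3)=-2

((0, 1, 0); (0, 1, 1); (2, 0, 0))


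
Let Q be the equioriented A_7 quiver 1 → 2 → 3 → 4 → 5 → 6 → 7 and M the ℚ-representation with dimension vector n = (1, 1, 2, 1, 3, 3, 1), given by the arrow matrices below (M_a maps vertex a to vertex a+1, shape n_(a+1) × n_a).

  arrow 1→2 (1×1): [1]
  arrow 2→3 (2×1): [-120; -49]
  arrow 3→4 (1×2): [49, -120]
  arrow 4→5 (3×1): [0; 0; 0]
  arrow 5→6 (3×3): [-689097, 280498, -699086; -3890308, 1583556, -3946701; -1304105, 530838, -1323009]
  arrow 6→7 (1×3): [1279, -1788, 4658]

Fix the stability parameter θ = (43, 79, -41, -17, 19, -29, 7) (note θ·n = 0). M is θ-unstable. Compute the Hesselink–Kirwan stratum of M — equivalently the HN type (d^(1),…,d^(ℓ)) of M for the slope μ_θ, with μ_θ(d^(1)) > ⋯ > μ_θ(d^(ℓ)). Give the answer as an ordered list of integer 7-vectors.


Interval decomposition of M: I[1,3], I[3,4], I[5,5], I[5,6], I[5,7], I[6,6].
HN type (ℓ=7): μ^(1)=27; μ^(2)=19; μ^(3)=7; μ^(4)=-5; μ^(5)=-17; μ^(6)=-29; μ^(7)=-41

((1, 1, 1, 0, 0, 0, 0); (0, 0, 0, 0, 1, 0, 0); (0, 0, 0, 0, 0, 0, 1); (0, 0, 0, 0, 2, 2, 0); (0, 0, 0, 1, 0, 0, 0); (0, 0, 0, 0, 0, 1, 0); (0, 0, 1, 0, 0, 0, 0))


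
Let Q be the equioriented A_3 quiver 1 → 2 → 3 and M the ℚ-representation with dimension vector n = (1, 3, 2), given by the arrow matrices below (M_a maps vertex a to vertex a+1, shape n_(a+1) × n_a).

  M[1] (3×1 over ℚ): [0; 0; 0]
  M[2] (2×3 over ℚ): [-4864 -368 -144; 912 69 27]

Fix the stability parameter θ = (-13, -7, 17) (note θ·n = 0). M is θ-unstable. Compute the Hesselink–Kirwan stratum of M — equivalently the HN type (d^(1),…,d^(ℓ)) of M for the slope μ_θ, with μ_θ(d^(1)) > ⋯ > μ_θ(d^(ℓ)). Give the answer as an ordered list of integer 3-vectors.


Barcode: M ≅ I[1,1], I[2,2]^2, I[2,3], I[3,3]. HN layers by μ_θ (3 steps, strictly decreasing):
  μ^(1)=17; μ^(2)=-7; μ^(3)=-13

((0, 0, 2); (0, 3, 0); (1, 0, 0))


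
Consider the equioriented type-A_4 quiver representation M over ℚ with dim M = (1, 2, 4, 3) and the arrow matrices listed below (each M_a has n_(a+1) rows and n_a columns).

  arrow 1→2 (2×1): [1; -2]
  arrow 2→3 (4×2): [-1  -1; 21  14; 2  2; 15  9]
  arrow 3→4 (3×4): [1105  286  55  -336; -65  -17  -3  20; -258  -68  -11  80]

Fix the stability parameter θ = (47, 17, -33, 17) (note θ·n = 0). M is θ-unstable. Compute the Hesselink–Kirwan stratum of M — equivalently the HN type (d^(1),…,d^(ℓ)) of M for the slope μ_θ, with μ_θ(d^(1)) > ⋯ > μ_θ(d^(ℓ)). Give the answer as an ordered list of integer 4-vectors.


Via rank(M_{q-1}∘⋯∘M_p): M ≅ I[1,4], I[2,4], I[3,3], I[3,4].
μ_θ-semistable layers: μ^(1)=17; μ^(2)=31/3; μ^(3)=-8; μ^(4)=-33

((0, 0, 0, 3); (1, 1, 1, 0); (0, 1, 1, 0); (0, 0, 2, 0))


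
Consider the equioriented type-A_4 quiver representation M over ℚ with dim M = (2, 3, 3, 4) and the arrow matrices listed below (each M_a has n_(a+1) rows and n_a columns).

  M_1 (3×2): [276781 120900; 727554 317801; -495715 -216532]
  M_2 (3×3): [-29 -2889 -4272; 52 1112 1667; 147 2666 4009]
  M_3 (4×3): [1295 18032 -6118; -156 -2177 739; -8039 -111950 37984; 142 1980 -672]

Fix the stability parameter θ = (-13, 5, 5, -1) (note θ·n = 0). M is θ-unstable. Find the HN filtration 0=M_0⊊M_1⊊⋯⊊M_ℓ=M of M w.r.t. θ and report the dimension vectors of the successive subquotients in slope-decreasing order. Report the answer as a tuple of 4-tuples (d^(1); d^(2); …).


Via rank(M_{q-1}∘⋯∘M_p): M ≅ I[1,4]^2, I[2,3], I[4,4]^2.
μ_θ-semistable layers: μ^(1)=5; μ^(2)=3; μ^(3)=-1; μ^(4)=-13

((0, 1, 1, 0); (0, 2, 2, 2); (0, 0, 0, 2); (2, 0, 0, 0))


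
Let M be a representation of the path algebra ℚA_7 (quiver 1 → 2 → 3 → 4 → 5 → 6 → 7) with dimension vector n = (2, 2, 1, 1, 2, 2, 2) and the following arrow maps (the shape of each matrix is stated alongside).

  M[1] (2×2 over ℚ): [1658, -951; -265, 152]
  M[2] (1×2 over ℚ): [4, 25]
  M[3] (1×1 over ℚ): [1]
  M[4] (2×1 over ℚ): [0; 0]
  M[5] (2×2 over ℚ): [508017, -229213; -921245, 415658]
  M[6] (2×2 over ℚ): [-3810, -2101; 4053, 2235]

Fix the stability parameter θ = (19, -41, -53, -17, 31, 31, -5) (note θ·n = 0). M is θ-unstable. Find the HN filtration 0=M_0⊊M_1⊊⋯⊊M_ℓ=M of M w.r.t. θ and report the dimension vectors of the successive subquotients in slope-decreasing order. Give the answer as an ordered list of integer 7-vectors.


Via rank(M_{q-1}∘⋯∘M_p): M ≅ I[1,2], I[1,4], I[5,7]^2.
μ_θ-semistable layers: μ^(1)=19; μ^(2)=-11; μ^(3)=-17; μ^(4)=-25

((0, 0, 0, 0, 2, 2, 2); (1, 1, 0, 0, 0, 0, 0); (0, 0, 0, 1, 0, 0, 0); (1, 1, 1, 0, 0, 0, 0))


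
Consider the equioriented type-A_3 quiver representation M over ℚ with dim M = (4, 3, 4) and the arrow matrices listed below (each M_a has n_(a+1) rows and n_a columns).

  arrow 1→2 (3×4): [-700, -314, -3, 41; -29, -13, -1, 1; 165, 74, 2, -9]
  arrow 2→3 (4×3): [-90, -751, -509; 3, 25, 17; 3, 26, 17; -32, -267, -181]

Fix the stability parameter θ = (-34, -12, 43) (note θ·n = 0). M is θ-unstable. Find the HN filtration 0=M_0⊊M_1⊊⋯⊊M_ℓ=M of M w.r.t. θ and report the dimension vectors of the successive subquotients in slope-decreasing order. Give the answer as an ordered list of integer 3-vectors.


Barcode: M ≅ I[1,1], I[1,3]^3, I[3,3]. HN layers by μ_θ (3 steps, strictly decreasing):
  μ^(1)=43; μ^(2)=-12; μ^(3)=-34

((0, 0, 4); (0, 3, 0); (4, 0, 0))


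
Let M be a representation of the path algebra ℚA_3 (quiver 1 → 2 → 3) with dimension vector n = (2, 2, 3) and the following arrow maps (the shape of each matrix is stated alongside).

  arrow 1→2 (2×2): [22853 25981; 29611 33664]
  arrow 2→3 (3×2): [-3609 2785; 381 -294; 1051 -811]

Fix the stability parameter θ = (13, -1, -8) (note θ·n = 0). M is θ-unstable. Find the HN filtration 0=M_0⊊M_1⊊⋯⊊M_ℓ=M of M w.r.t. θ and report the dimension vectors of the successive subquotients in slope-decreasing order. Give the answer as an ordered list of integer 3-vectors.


Barcode: M ≅ I[1,3]^2, I[3,3]. HN layers by μ_θ (2 steps, strictly decreasing):
  μ^(1)=4/3; μ^(2)=-8

((2, 2, 2); (0, 0, 1))


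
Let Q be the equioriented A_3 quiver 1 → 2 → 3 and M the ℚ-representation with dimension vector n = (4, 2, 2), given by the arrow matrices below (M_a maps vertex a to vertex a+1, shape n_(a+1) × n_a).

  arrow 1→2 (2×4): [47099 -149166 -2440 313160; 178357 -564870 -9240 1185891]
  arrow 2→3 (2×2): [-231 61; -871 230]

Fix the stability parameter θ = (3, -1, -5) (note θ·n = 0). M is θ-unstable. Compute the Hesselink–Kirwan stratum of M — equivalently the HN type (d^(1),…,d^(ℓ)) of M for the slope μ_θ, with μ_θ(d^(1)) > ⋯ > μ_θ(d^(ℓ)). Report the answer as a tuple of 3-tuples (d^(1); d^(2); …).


Barcode: M ≅ I[1,1]^2, I[1,3]^2. HN layers by μ_θ (2 steps, strictly decreasing):
  μ^(1)=3; μ^(2)=-1

((2, 0, 0); (2, 2, 2))


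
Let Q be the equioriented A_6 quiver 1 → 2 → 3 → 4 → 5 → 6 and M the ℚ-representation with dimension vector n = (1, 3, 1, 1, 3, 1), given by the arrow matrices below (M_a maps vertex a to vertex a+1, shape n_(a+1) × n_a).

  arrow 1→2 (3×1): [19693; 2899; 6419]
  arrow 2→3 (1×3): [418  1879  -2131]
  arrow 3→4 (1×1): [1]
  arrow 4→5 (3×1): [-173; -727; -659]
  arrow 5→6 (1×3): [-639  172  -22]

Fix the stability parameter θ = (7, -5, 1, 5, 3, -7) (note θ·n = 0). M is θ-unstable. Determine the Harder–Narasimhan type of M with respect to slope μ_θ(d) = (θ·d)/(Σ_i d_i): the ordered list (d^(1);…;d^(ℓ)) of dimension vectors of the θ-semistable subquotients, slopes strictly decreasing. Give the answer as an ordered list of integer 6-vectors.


Via rank(M_{q-1}∘⋯∘M_p): M ≅ I[1,6], I[2,2]^2, I[5,5]^2.
μ_θ-semistable layers: μ^(1)=3; μ^(2)=2/3; μ^(3)=-5

((0, 0, 0, 0, 2, 0); (1, 1, 1, 1, 1, 1); (0, 2, 0, 0, 0, 0))


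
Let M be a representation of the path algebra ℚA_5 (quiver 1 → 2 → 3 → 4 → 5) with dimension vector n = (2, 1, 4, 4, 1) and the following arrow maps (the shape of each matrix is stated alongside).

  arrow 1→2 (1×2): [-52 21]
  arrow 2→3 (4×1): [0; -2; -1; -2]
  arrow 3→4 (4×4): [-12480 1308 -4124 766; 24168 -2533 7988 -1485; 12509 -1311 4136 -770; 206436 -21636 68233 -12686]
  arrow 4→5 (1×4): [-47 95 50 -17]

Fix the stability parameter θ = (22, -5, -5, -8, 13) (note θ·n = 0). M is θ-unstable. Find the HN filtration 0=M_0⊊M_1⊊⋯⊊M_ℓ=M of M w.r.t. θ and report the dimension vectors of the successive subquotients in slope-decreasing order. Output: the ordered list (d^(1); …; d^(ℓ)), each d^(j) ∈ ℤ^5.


Interval decomposition of M: I[1,1], I[1,5], I[3,4]^3.
HN type (ℓ=4): μ^(1)=22; μ^(2)=13; μ^(3)=1; μ^(4)=-13/2

((1, 0, 0, 0, 0); (0, 0, 0, 0, 1); (1, 1, 1, 1, 0); (0, 0, 3, 3, 0))


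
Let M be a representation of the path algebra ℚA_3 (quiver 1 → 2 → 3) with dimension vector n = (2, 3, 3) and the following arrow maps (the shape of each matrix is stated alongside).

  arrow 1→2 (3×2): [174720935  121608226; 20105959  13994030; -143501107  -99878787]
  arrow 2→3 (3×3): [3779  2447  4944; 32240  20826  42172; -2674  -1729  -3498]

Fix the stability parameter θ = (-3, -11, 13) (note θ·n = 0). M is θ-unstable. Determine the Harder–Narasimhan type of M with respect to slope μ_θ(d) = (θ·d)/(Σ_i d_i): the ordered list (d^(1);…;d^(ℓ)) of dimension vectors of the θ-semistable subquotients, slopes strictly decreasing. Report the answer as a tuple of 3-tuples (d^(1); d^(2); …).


Barcode: M ≅ I[1,2], I[1,3], I[2,3], I[3,3]. HN layers by μ_θ (3 steps, strictly decreasing):
  μ^(1)=13; μ^(2)=-7; μ^(3)=-11

((0, 0, 3); (2, 2, 0); (0, 1, 0))


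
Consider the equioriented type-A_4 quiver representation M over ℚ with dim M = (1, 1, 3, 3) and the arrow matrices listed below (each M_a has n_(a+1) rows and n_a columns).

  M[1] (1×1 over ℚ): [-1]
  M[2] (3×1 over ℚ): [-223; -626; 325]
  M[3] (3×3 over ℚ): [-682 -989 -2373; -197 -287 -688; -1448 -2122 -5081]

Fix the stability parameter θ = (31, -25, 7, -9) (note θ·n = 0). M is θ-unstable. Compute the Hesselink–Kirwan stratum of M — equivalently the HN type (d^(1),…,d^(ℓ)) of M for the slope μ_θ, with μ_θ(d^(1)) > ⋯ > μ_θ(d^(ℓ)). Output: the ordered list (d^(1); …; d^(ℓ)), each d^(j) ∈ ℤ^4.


Interval decomposition of M: I[1,4], I[3,4]^2.
HN type (ℓ=2): μ^(1)=1; μ^(2)=-1

((1, 1, 1, 1); (0, 0, 2, 2))


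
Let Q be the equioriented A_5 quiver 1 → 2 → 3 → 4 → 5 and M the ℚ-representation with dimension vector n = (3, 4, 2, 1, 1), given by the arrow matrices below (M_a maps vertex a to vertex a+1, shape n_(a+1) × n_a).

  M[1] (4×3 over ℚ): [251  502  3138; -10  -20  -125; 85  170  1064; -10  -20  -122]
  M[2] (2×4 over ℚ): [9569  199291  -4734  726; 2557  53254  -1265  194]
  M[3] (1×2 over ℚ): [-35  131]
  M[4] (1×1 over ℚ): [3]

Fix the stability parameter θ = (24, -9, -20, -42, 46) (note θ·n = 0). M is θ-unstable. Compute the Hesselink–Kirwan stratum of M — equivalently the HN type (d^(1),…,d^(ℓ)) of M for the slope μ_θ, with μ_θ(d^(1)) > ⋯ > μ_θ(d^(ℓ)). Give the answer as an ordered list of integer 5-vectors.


Interval decomposition of M: I[1,1], I[1,3], I[1,5], I[2,2]^2.
HN type (ℓ=5): μ^(1)=46; μ^(2)=24; μ^(3)=-5/3; μ^(4)=-9; μ^(5)=-47/4

((0, 0, 0, 0, 1); (1, 0, 0, 0, 0); (1, 1, 1, 0, 0); (0, 2, 0, 0, 0); (1, 1, 1, 1, 0))


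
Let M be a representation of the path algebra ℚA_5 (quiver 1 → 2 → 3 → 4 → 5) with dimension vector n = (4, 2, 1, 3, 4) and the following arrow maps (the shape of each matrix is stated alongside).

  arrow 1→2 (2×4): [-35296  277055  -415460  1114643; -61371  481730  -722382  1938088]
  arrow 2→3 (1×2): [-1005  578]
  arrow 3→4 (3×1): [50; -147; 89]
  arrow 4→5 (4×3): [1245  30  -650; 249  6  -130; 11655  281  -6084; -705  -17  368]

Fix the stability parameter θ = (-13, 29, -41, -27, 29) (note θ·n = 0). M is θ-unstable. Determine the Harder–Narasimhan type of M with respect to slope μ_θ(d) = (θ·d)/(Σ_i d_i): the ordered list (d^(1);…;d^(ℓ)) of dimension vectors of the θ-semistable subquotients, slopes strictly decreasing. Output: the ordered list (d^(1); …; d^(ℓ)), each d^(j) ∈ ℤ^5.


Interval decomposition of M: I[1,1]^2, I[1,2], I[1,5], I[4,4], I[4,5], I[5,5]^2.
HN type (ℓ=3): μ^(1)=29; μ^(2)=-13; μ^(3)=-27

((0, 1, 0, 0, 4); (4, 1, 1, 1, 0); (0, 0, 0, 2, 0))
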